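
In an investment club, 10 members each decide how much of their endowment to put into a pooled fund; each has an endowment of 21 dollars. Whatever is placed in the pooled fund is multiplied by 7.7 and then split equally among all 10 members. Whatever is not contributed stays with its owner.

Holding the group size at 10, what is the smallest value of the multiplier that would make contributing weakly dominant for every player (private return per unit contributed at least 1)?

10

A contributed unit returns (multiplier)/10 to its contributor.
This reaches 1 exactly when the multiplier is 10.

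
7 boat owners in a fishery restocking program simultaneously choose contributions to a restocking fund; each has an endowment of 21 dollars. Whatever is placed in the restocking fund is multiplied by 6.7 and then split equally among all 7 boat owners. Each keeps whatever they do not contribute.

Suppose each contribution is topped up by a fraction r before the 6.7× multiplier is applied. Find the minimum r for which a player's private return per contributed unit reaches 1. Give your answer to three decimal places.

0.045

With matching at rate r, one contributed unit becomes (1 + r) in the restocking fund and returns 6.7 × (1 + r) / 7 to the contributor.
Setting this equal to 1: 1 + r = 7/6.7 = 1.0448.
So the minimum matching rate is r = 1.0448 − 1 = 0.045.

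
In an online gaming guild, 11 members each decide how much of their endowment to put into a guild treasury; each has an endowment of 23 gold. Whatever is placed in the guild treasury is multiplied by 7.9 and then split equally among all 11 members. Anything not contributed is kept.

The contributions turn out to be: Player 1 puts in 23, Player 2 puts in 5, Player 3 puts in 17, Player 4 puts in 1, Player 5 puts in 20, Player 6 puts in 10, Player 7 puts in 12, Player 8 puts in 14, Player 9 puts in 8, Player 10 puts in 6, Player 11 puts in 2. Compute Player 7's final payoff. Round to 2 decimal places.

Total contributed: 23 + 5 + 17 + 1 + 20 + 10 + 12 + 14 + 8 + 6 + 2 = 118.
Each receives 7.9 × 118 / 11 = 84.75 from the guild treasury.
Player 7 keeps 23 − 12 = 11, so Player 7's payoff is 11 + 84.75 = 95.75.

95.75 gold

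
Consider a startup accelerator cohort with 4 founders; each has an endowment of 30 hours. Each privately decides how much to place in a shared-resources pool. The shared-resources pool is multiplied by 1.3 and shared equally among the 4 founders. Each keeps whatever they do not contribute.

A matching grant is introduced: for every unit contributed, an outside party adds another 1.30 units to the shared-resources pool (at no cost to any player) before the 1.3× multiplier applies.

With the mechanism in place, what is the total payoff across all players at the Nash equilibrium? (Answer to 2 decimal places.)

Even with the mechanism, each unit contributed returns only 1.3 × 2.30 / 4 = 0.7475 per unit of net cost, so contributing nothing is still dominant.
At the Nash equilibrium no one contributes; group total payoff = 4 × 30 = 120.

120.00 hours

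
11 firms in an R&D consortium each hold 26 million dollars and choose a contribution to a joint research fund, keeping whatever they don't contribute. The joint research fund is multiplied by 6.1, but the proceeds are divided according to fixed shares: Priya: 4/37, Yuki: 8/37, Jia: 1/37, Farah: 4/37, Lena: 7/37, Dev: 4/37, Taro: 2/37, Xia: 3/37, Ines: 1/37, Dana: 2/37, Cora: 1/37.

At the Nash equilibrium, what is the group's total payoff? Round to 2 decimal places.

551.20 million dollars

Player j's private return per contributed unit is 6.1 × (j's share). Contributing is weakly dominant for j when that share is at least 1/6.1 = 0.1639, and contributing 0 is dominant otherwise.
The shares above 0.1639 belong to Yuki and Lena, contributing 26 each; the remaining 9 contribute 0. Total contributed: 52.
The joint research fund pays out 6.1 × 52 = 317.20 in total (split across the unequal shares, but the aggregate is all that matters for the group sum).
The 9 free-riders keep 26 each, adding 234. Group total = 234 + 317.20 = 551.20.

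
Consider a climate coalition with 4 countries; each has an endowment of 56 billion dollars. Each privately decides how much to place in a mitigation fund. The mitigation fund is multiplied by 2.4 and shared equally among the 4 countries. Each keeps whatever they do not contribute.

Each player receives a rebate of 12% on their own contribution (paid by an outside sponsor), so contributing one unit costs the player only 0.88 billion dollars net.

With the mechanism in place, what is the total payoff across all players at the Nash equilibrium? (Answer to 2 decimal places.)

224.00 billion dollars

The effective private return is (2.4/4) / 0.88 = 0.6818, which is still under 1, so the mechanism doesn't change anyone's dominant strategy: zero contribution.
At the Nash equilibrium no one contributes; group total payoff = 4 × 56 = 224.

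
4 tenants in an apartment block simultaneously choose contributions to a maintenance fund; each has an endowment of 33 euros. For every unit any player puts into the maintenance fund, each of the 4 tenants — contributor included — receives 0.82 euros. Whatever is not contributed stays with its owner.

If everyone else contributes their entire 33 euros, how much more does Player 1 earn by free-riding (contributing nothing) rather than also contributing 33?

5.94 euros

Switching from a contribution of 33 to 0 lets Player 1 keep an extra 33 euros, but lowers the maintenance fund by 33, which costs Player 1 their own share of that drop: 0.82 × 33 = 27.06.
Net gain = 33 − 27.06 = 5.94. The private return per contributed unit (0.82) is below 1, so free-riding is indeed the best response regardless of what the others do.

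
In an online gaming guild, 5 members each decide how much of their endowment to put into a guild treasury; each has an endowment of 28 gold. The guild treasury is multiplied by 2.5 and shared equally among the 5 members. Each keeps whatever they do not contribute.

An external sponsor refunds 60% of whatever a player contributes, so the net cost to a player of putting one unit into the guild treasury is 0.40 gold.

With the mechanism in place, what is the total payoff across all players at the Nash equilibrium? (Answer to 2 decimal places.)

434.00 gold

With the mechanism, a contributed unit returns (2.5/5) / 0.40 = 1.2500 per unit of net cost to the contributor — now above 1 — so contributing fully is weakly dominant for every player.
So the Nash equilibrium is full contribution by all 5; the group earns 5 × (28 × 0.60 + 2.5 × 28) = 434.00.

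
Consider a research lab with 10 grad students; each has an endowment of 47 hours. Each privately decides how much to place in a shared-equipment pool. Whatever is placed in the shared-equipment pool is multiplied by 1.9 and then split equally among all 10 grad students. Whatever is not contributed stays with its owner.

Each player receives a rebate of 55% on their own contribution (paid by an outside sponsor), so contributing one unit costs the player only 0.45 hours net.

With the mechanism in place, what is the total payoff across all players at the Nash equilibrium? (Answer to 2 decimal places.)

470.00 hours

Even with the mechanism, each unit contributed returns only (1.9/10) / 0.45 = 0.4222 per unit of net cost, so contributing nothing is still dominant.
Everyone keeps their endowment and the group total is 10 × 47 = 470.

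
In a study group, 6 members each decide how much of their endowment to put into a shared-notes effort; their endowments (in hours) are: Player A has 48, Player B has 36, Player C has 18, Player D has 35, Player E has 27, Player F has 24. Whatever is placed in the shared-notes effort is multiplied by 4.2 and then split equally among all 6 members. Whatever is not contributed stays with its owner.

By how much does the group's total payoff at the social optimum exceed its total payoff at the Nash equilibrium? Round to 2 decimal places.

The private return per contributed unit is 4.2/6 = 0.7000 < 1 for every player regardless of endowment, so the Nash equilibrium is zero contribution and the group total is Σ E_j = 48 + 36 + 18 + 35 + 27 + 24 = 188.
Each contributed unit returns 4.200 to the group, so the social optimum is full contribution by everyone: group total = 4.200 × 188 = 789.60.
Efficiency loss = (4.200 − 1) × 188 = 601.60.

601.60 hours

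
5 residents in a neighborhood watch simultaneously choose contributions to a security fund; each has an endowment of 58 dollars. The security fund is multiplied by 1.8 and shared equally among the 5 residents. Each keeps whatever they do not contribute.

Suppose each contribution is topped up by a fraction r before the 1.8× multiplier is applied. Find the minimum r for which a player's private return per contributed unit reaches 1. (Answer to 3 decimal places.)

With matching at rate r, one contributed unit becomes (1 + r) in the security fund and returns 1.8 × (1 + r) / 5 to the contributor.
Setting this equal to 1: 1 + r = 5/1.8 = 2.7778.
So the minimum matching rate is r = 2.7778 − 1 = 1.778.

1.778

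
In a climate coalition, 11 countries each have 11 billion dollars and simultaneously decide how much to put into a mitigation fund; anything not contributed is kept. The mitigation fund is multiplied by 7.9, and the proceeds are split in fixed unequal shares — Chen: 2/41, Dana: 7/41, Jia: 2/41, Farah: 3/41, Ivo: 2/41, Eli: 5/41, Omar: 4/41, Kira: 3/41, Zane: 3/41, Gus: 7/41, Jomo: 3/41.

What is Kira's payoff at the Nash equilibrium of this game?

23.72 billion dollars

For player j, contributing a unit is worthwhile iff 7.9 × (j's share) ≥ 1, i.e. iff j's share is at least 0.1266.
The shares above 0.1266 belong to Dana and Gus, contributing 11 each; the remaining 9 contribute 0. Total contributed: 22.
Kira keeps 11 and receives 7.9 × 22 × 3/41 = 12.72 from the mitigation fund, for a payoff of 23.72.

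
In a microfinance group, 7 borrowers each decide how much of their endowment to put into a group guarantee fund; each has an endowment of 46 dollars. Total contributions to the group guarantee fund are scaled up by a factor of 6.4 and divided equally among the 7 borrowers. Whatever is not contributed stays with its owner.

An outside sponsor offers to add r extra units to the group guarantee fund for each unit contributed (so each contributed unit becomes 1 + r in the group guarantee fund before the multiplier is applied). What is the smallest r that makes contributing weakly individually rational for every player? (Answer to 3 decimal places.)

0.094

With matching at rate r, one contributed unit becomes (1 + r) in the group guarantee fund and returns 6.4 × (1 + r) / 7 to the contributor.
Setting this equal to 1: 1 + r = 7/6.4 = 1.0938.
So the minimum matching rate is r = 1.0938 − 1 = 0.094.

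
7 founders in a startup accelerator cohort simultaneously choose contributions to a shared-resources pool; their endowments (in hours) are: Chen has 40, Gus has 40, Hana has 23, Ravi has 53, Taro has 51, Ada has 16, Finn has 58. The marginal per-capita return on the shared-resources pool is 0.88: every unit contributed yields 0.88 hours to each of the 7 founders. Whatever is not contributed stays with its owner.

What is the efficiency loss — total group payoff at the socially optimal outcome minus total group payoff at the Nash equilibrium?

1449.96 hours

The private return per contributed unit is 0.88 < 1 for everyone, so the Nash equilibrium is zero contribution and the group total is Σ E_j = 40 + 40 + 23 + 53 + 51 + 16 + 58 = 281.
Each contributed unit returns 6.160 to the group, so the social optimum is full contribution by everyone: group total = 6.160 × 281 = 1730.96.
Efficiency loss = (6.160 − 1) × 281 = 1449.96.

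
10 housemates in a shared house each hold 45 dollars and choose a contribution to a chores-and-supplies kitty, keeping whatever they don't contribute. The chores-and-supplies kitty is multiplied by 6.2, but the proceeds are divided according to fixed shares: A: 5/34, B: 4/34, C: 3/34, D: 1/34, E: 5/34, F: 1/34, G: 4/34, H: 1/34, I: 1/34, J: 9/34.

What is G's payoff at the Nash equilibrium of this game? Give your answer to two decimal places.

77.82 dollars

Each unit j contributes comes back to j as 6.2 × (j's share), so j prefers to contribute only if that share exceeds 1/6.2 = 0.1613; otherwise keeping the unit dominates.
The only share above 0.1613 is J's 9/34, contributing 45; the remaining 9 contribute 0. Total contributed: 45.
G keeps 45 and receives 6.2 × 45 × 4/34 = 32.82 from the chores-and-supplies kitty, for a payoff of 77.82.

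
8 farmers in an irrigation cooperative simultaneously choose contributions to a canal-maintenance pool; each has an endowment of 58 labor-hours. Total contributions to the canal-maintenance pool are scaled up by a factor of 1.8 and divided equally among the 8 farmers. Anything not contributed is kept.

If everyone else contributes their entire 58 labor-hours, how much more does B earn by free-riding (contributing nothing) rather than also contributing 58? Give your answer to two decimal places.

44.95 labor-hours

Switching from a contribution of 58 to 0 lets B keep an extra 58 labor-hours, but lowers the canal-maintenance pool by 58, which costs B their own share of that drop: 1.8/8 × 58 = 13.05.
Net gain = 58 − 13.05 = 44.95. The private return per contributed unit (0.2250) is below 1, so free-riding is indeed the best response regardless of what the others do.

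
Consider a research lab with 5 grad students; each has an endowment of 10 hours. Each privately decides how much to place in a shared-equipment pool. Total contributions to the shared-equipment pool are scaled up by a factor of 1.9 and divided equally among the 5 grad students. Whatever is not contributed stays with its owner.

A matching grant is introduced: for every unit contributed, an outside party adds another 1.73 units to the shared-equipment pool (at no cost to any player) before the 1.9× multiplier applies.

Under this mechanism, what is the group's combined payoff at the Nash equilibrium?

259.35 hours

With the mechanism, a contributed unit returns 1.9 × 2.73 / 5 = 1.0374 per unit of net cost to the contributor — now above 1 — so contributing fully is weakly dominant for every player.
At the Nash equilibrium everyone contributes 10. Group total payoff = 1.9 × 2.73 × 50 = 259.35.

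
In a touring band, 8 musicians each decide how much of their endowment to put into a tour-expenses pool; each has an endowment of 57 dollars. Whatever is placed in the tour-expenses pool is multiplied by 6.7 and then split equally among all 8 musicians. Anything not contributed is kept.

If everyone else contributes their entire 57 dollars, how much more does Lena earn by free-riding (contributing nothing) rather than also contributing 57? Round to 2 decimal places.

9.26 dollars

Switching from a contribution of 57 to 0 lets Lena keep an extra 57 dollars, but lowers the tour-expenses pool by 57, which costs Lena their own share of that drop: 6.7/8 × 57 = 47.74.
Net gain = 57 − 47.74 = 9.26. The private return per contributed unit (0.8375) is below 1, so free-riding is indeed the best response regardless of what the others do.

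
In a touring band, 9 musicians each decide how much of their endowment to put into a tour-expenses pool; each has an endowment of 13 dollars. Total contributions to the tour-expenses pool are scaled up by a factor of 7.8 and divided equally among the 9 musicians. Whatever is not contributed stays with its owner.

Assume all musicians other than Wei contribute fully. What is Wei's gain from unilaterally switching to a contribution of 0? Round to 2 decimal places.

Switching from a contribution of 13 to 0 lets Wei keep an extra 13 dollars, but lowers the tour-expenses pool by 13, which costs Wei their own share of that drop: 7.8/9 × 13 = 11.27.
Net gain = 13 − 11.27 = 1.73. The private return per contributed unit (0.8667) is below 1, so free-riding is indeed the best response regardless of what the others do.

1.73 dollars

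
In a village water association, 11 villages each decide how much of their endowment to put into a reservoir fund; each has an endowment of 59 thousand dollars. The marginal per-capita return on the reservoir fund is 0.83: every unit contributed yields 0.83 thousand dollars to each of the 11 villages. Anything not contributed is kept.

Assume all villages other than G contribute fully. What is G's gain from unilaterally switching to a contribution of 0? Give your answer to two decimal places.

Switching from a contribution of 59 to 0 lets G keep an extra 59 thousand dollars, but lowers the reservoir fund by 59, which costs G their own share of that drop: 0.83 × 59 = 48.97.
Net gain = 59 − 48.97 = 10.03. The private return per contributed unit (0.83) is below 1, so free-riding is indeed the best response regardless of what the others do.

10.03 thousand dollars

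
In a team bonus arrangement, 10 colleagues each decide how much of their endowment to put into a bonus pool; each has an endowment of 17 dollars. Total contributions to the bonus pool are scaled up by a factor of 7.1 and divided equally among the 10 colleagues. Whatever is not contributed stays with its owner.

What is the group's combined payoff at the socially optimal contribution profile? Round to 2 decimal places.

1207.00 dollars

Each contributed unit returns 7.100 to the group as a whole (0.7100 to each of 10 players), which exceeds 1, so the social optimum is full contribution: group total = 7.100 × 170 = 1207.00.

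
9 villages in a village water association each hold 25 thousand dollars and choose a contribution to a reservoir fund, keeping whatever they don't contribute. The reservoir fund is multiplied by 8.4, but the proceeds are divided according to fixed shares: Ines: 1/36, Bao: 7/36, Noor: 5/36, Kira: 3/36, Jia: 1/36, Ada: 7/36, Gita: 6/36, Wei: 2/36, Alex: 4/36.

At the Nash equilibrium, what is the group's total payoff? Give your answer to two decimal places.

965.00 thousand dollars

A player with share s gets back 8.4·s per unit contributed, so full contribution is dominant for anyone with s > 1/8.4 = 0.1190 and zero contribution is dominant for anyone below.
Bao, Noor, Ada and Gita are above the threshold, contributing 25 each; the remaining 5 contribute 0. Total contributed: 100.
The reservoir fund pays out 8.4 × 100 = 840.00 in total (split across the unequal shares, but the aggregate is all that matters for the group sum).
The 5 free-riders keep 25 each, adding 125. Group total = 125 + 840.00 = 965.00.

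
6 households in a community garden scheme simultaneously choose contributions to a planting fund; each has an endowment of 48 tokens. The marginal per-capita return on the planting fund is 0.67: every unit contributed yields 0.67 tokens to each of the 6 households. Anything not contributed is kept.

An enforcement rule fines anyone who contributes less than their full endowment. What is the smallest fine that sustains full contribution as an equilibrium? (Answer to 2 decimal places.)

15.84 tokens

Given the others contribute fully, the best deviation is to contribute 0 (any partial contribution still incurs the fine and gives up units whose private return 0.67 is below 1).
Deviating from 48 to 0 saves 48 tokens but forfeits the deviator's share of the drop in the planting fund: 0.67 × 48 = 32.16.
So the deviation gain is 48 − 32.16 = 15.84, and the fine must be at least 15.84 tokens to wipe it out.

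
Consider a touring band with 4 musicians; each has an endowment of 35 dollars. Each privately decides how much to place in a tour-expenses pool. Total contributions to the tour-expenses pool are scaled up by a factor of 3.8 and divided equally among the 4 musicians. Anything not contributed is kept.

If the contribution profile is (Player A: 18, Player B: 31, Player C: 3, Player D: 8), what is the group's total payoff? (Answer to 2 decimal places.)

308.00 dollars

Total contributed: 18 + 31 + 3 + 8 = 60; total kept: 4 × 35 − 60 = 80.
The tour-expenses pool pays out 3.8 × 60 = 228.00 in aggregate.
Group total = 80 + 228.00 = 308.00.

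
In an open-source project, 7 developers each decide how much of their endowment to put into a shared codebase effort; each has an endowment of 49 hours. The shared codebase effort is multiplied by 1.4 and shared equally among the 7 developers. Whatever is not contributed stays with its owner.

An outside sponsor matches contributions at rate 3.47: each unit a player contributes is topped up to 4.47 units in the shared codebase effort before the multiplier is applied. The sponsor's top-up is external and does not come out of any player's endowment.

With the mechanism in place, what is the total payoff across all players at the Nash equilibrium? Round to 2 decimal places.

The effective private return is 1.4 × 4.47 / 7 = 0.8940, which is still under 1, so the mechanism doesn't change anyone's dominant strategy: zero contribution.
Everyone keeps their endowment and the group total is 7 × 49 = 343.

343.00 hours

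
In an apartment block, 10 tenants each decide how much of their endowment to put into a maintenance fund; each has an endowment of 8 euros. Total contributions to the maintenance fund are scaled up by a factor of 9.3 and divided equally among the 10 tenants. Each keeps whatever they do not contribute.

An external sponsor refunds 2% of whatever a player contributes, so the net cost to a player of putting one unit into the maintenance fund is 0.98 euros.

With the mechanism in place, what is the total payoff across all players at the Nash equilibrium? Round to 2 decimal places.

Even with the mechanism, each unit contributed returns only (9.3/10) / 0.98 = 0.9490 per unit of net cost, so contributing nothing is still dominant.
Everyone keeps their endowment and the group total is 10 × 8 = 80.

80.00 euros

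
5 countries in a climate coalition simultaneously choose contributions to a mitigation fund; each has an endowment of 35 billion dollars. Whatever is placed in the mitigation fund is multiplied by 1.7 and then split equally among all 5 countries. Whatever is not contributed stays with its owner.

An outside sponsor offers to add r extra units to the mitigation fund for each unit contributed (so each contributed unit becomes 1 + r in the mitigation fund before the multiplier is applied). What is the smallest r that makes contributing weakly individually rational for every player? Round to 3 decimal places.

1.941

With matching at rate r, one contributed unit becomes (1 + r) in the mitigation fund and returns 1.7 × (1 + r) / 5 to the contributor.
Setting this equal to 1: 1 + r = 5/1.7 = 2.9412.
So the minimum matching rate is r = 2.9412 − 1 = 1.941.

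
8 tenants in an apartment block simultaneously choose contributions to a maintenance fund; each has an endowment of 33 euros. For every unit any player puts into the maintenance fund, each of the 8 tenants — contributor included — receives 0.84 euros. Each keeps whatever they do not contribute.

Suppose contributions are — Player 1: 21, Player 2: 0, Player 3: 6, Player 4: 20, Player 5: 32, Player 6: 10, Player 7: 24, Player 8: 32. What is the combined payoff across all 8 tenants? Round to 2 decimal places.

1093.40 euros

Total contributed: 21 + 0 + 6 + 20 + 32 + 10 + 24 + 32 = 145; total kept: 8 × 33 − 145 = 119.
The maintenance fund pays out 0.84 × 8 × 145 = 974.40 in aggregate.
Group total = 119 + 974.40 = 1093.40.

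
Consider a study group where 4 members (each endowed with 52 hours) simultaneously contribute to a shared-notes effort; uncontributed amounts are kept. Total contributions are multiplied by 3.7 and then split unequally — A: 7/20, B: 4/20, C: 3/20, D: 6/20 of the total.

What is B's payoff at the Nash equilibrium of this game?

128.96 hours

Player j's private return per contributed unit is 3.7 × (j's share). Contributing is weakly dominant for j when that share is at least 1/3.7 = 0.2703, and contributing 0 is dominant otherwise.
The shares above 0.2703 belong to A and D, contributing 52 each; the remaining 2 contribute 0. Total contributed: 104.
B keeps 52 and receives 3.7 × 104 × 4/20 = 76.96 from the shared-notes effort, for a payoff of 128.96.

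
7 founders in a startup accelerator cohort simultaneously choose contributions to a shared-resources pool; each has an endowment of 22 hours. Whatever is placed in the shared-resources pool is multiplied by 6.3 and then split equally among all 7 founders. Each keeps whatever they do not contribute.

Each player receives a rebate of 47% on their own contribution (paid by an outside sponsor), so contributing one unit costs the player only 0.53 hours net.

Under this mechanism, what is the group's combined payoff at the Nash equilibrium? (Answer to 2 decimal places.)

1042.58 hours

With the mechanism, a contributed unit returns (6.3/7) / 0.53 = 1.6981 per unit of net cost to the contributor — now above 1 — so contributing fully is weakly dominant for every player.
At the Nash equilibrium everyone contributes 22. Group total payoff = 7 × (22 × 0.47 + 6.3 × 22) = 1042.58.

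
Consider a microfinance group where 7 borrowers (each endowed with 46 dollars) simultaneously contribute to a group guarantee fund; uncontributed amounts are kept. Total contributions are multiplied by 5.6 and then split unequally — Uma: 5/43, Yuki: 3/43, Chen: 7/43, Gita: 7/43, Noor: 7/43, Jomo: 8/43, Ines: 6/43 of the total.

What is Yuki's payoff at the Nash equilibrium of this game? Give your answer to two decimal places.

For player j, contributing a unit is worthwhile iff 5.6 × (j's share) ≥ 1, i.e. iff j's share is at least 0.1786.
The only share above 0.1786 is Jomo's 8/43, contributing 46; the remaining 6 contribute 0. Total contributed: 46.
Yuki keeps 46 and receives 5.6 × 46 × 3/43 = 17.97 from the group guarantee fund, for a payoff of 63.97.

63.97 dollars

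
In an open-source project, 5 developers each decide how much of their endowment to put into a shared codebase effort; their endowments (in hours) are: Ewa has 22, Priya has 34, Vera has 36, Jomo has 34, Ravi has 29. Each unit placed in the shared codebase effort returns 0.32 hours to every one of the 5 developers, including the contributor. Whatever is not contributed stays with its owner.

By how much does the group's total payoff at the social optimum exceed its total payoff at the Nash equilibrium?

93.00 hours

The private return per contributed unit is 0.32 < 1 for everyone, so the Nash equilibrium is zero contribution and the group total is Σ E_j = 22 + 34 + 36 + 34 + 29 = 155.
Each contributed unit returns 1.600 to the group, so the social optimum is full contribution by everyone: group total = 1.600 × 155 = 248.00.
Efficiency loss = (1.600 − 1) × 155 = 93.00.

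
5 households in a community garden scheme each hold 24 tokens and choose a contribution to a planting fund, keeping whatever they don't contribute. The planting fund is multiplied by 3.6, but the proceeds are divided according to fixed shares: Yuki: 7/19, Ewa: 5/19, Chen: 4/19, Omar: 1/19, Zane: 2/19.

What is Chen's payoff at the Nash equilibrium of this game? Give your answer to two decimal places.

For player j, contributing a unit is worthwhile iff 3.6 × (j's share) ≥ 1, i.e. iff j's share is at least 0.2778.
Yuki alone (share 7/19) is above the threshold, contributing 24; the remaining 4 contribute 0. Total contributed: 24.
Chen keeps 24 and receives 3.6 × 24 × 4/19 = 18.19 from the planting fund, for a payoff of 42.19.

42.19 tokens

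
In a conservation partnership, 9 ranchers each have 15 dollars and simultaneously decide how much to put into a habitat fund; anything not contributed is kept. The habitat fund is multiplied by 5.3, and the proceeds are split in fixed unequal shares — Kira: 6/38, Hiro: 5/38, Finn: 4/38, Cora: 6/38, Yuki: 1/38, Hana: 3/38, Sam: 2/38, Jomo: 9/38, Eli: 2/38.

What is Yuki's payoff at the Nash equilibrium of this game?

17.09 dollars

A player with share s gets back 5.3·s per unit contributed, so full contribution is dominant for anyone with s > 1/5.3 = 0.1887 and zero contribution is dominant for anyone below.
Jomo alone (share 9/38) is above the threshold, contributing 15; the remaining 8 contribute 0. Total contributed: 15.
Yuki keeps 15 and receives 5.3 × 15 × 1/38 = 2.09 from the habitat fund, for a payoff of 17.09.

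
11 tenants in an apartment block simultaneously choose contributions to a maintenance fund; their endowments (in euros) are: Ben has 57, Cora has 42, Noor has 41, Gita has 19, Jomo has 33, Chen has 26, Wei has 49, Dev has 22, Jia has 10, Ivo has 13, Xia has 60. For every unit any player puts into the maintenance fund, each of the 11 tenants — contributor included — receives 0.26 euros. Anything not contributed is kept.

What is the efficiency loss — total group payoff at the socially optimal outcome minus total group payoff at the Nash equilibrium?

The private return per contributed unit is 0.26 < 1 for everyone, so the Nash equilibrium is zero contribution and the group total is Σ E_j = 57 + 42 + 41 + 19 + 33 + 26 + 49 + 22 + 10 + 13 + 60 = 372.
Each contributed unit returns 2.860 to the group, so the social optimum is full contribution by everyone: group total = 2.860 × 372 = 1063.92.
Efficiency loss = (2.860 − 1) × 372 = 691.92.

691.92 euros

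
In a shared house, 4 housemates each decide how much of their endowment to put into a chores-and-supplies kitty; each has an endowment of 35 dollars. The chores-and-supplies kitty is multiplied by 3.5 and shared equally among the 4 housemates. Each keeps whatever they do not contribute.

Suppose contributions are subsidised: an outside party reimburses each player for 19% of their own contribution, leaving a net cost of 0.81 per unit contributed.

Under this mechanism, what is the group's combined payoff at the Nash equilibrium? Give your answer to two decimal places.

With the mechanism, a contributed unit returns (3.5/4) / 0.81 = 1.0802 per unit of net cost to the contributor — now above 1 — so contributing fully is weakly dominant for every player.
So the Nash equilibrium is full contribution by all 4; the group earns 4 × (35 × 0.19 + 3.5 × 35) = 516.60.

516.60 dollars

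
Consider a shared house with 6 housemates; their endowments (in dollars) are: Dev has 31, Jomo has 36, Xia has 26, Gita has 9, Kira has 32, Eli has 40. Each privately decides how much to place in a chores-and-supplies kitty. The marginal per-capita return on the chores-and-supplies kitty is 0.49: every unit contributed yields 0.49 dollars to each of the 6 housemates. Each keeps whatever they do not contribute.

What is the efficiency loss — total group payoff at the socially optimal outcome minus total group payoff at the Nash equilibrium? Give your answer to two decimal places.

The private return per contributed unit is 0.49 < 1 for everyone, so the Nash equilibrium is zero contribution and the group total is Σ E_j = 31 + 36 + 26 + 9 + 32 + 40 = 174.
Each contributed unit returns 2.940 to the group, so the social optimum is full contribution by everyone: group total = 2.940 × 174 = 511.56.
Efficiency loss = (2.940 − 1) × 174 = 337.56.

337.56 dollars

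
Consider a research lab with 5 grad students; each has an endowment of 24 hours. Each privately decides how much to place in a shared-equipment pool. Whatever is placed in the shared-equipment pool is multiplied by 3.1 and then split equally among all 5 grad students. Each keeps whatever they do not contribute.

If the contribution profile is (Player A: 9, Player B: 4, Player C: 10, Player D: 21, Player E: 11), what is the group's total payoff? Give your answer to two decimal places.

235.50 hours

Total contributed: 9 + 4 + 10 + 21 + 11 = 55; total kept: 5 × 24 − 55 = 65.
The shared-equipment pool pays out 3.1 × 55 = 170.50 in aggregate.
Group total = 65 + 170.50 = 235.50.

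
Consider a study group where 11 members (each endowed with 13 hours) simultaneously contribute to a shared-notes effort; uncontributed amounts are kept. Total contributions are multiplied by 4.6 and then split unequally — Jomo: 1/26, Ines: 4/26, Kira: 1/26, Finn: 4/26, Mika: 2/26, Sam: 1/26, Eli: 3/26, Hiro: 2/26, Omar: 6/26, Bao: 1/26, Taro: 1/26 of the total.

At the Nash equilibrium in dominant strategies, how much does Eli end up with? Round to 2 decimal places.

19.90 hours

Each unit j contributes comes back to j as 4.6 × (j's share), so j prefers to contribute only if that share exceeds 1/4.6 = 0.2174; otherwise keeping the unit dominates.
Only Omar (6/26) clears that bar, contributing 13; the remaining 10 contribute 0. Total contributed: 13.
Eli keeps 13 and receives 4.6 × 13 × 3/26 = 6.90 from the shared-notes effort, for a payoff of 19.90.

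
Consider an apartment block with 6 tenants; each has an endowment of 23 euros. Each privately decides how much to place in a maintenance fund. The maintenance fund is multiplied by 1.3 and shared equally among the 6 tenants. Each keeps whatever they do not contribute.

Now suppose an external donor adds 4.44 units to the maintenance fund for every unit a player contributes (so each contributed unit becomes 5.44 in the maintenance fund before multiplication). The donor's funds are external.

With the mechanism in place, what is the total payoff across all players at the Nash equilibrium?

Under the mechanism each unit contributed yields 1.3 × 5.44 / 6 = 1.1787 back to its contributor per unit of net cost, which exceeds 1, making full contribution the dominant choice for everyone.
So the Nash equilibrium is full contribution by all 6; the group earns 1.3 × 5.44 × 138 = 975.94.

975.94 euros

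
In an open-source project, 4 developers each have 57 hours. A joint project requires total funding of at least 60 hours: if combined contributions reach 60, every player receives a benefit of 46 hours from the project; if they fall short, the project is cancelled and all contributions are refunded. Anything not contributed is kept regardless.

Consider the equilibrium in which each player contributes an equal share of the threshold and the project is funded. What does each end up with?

Equal share of the threshold: 60/4 = 15.
At this profile no one gains by cutting their contribution: any cut drops the total below 60, the project is cancelled, contributions are refunded, and the deviator ends with 57, which is less than 57 − 15 + 46 = 88. Contributing more than 15 just wastes the excess. So contributing exactly 15 is a best response.
Each player's payoff: 57 − 15 + 46 = 88.

88 hours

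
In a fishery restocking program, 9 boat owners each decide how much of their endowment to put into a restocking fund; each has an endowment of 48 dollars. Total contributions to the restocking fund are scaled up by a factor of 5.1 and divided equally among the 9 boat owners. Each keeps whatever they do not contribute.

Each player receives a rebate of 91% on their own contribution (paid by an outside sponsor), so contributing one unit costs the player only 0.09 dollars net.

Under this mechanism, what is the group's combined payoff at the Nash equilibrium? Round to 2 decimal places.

2596.32 dollars

Under the mechanism each unit contributed yields (5.1/9) / 0.09 = 6.2963 back to its contributor per unit of net cost, which exceeds 1, making full contribution the dominant choice for everyone.
At the Nash equilibrium everyone contributes 48. Group total payoff = 9 × (48 × 0.91 + 5.1 × 48) = 2596.32.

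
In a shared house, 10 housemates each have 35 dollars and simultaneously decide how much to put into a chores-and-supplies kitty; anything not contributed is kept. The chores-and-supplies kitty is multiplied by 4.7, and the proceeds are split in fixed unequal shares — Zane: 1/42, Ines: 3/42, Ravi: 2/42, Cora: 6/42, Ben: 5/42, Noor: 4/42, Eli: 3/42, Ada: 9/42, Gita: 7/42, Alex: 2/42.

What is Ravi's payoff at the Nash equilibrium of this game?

42.83 dollars

Player j's private return per contributed unit is 4.7 × (j's share). Contributing is weakly dominant for j when that share is at least 1/4.7 = 0.2128, and contributing 0 is dominant otherwise.
Ada alone (share 9/42) is above the threshold, contributing 35; the remaining 9 contribute 0. Total contributed: 35.
Ravi keeps 35 and receives 4.7 × 35 × 2/42 = 7.83 from the chores-and-supplies kitty, for a payoff of 42.83.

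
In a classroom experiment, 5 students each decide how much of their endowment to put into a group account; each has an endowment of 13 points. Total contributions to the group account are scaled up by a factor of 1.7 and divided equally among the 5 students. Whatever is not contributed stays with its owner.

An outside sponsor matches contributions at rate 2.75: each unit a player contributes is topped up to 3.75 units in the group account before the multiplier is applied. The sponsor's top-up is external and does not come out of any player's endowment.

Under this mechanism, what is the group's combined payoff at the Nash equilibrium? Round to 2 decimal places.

The effective private return per unit is now 1.7 × 3.75 / 5 = 1.2750 > 1, so every player's dominant strategy flips to full contribution.
At the Nash equilibrium everyone contributes 13. Group total payoff = 1.7 × 3.75 × 65 = 414.38.

414.38 points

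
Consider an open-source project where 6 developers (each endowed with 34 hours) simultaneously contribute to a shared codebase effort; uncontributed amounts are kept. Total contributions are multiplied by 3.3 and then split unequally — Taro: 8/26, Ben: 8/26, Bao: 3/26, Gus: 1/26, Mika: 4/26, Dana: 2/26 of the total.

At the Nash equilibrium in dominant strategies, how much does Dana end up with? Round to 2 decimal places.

Player j's private return per contributed unit is 3.3 × (j's share). Contributing is weakly dominant for j when that share is at least 1/3.3 = 0.3030, and contributing 0 is dominant otherwise.
Taro and Ben clear that bar, contributing 34 each; the remaining 4 contribute 0. Total contributed: 68.
Dana keeps 34 and receives 3.3 × 68 × 2/26 = 17.26 from the shared codebase effort, for a payoff of 51.26.

51.26 hours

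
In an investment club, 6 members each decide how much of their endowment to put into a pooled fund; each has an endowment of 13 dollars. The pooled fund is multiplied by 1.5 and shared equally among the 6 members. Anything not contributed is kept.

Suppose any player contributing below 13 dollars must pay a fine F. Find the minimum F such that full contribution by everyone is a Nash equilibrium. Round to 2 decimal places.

Given the others contribute fully, the best deviation is to contribute 0 (any partial contribution still incurs the fine and gives up units whose private return 0.2500 is below 1).
Deviating from 13 to 0 saves 13 dollars but forfeits the deviator's share of the drop in the pooled fund: 1.5/6 × 13 = 3.25.
So the deviation gain is 13 − 3.25 = 9.75, and the fine must be at least 9.75 dollars to wipe it out.

9.75 dollars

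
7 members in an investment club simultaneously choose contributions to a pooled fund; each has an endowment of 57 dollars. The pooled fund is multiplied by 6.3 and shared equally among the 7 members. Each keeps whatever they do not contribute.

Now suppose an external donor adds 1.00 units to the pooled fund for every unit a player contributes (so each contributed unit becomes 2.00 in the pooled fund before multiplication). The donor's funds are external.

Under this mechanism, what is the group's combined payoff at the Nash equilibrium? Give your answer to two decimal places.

5027.40 dollars

The effective private return per unit is now 6.3 × 2.00 / 7 = 1.8000 > 1, so every player's dominant strategy flips to full contribution.
So the Nash equilibrium is full contribution by all 7; the group earns 6.3 × 2.00 × 399 = 5027.40.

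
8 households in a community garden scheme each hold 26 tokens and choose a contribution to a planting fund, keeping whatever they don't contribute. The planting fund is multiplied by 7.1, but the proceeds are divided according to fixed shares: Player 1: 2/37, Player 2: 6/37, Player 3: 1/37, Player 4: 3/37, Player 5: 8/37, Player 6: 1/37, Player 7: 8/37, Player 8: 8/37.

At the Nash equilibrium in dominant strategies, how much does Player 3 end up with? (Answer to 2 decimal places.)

Player j's private return per contributed unit is 7.1 × (j's share). Contributing is weakly dominant for j when that share is at least 1/7.1 = 0.1408, and contributing 0 is dominant otherwise.
The shares above 0.1408 belong to Player 2, Player 5, Player 7 and Player 8, contributing 26 each; the remaining 4 contribute 0. Total contributed: 104.
Player 3 keeps 26 and receives 7.1 × 104 × 1/37 = 19.96 from the planting fund, for a payoff of 45.96.

45.96 tokens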